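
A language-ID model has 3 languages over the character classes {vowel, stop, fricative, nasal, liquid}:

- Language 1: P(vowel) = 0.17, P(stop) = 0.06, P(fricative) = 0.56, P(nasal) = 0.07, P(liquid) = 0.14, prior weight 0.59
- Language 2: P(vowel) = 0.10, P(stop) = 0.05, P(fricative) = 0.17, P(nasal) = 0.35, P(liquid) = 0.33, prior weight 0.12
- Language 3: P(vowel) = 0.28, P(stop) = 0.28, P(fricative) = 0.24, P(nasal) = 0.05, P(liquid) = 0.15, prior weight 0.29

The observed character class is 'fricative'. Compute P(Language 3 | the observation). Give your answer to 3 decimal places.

0.166

Posterior ∝ prior × likelihood, so P(k | x) ∝ w_k f_k(x); normalise over all components.
Categorical probabilities:
  p_1 = P(fricative | comp) = 0.56
  p_2 = P(fricative | comp) = 0.17
  p_3 = P(fricative | comp) = 0.24
Unnormalised posteriors:
  w_1·p_1 = 0.59 × 0.56 = 0.3304
  w_2·p_2 = 0.12 × 0.17 = 0.0204
  w_3·p_3 = 0.29 × 0.24 = 0.0696
Sum: 0.3304 + 0.0204 + 0.0696 = 0.4204
So the posterior for Language 3 is 0.0696 / 0.4204 ≈ 0.166.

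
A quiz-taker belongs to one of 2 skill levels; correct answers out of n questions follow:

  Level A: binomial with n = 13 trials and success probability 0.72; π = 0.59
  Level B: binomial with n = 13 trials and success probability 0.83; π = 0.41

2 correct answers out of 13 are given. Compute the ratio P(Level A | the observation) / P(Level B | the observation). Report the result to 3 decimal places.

262.046

Only the two components matter; the odds are (w_i f_i(x)) / (w_j f_j(x)).
Binomial probabilities:
  f_A = C(13,2)·0.72^2·0.28^11 = 78·0.5184·8.29351e-07 = 3.3535e-05
  f_B = C(13,2)·0.83^2·0.17^11 = 78·0.6889·3.42719e-09 = 1.84157e-07
Odds = (0.59/0.41) × (3.3535e-05/1.84157e-07) = 1.43902 × 182.1 ≈ 262.046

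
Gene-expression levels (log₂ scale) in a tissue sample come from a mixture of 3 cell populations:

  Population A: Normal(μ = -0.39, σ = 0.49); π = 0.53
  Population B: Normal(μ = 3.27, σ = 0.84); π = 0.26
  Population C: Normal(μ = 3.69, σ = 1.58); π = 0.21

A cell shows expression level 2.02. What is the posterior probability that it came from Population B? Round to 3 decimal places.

Apply Bayes' rule: the posterior for each component is proportional to its prior times its likelihood at x.
Evaluate each component's likelihood at the observed value:
  p_A = (1/(0.49·√(2π)))·exp(−(2.02−-0.39)²/(2·0.49²)) = 0.814168·exp(-12.09517) = 4.5483e-06
  p_B = (1/(0.84·√(2π)))·exp(−(2.02−3.27)²/(2·0.84²)) = 0.474931·exp(-1.10721) = 0.156955
  p_C = (1/(1.58·√(2π)))·exp(−(2.02−3.69)²/(2·1.58²)) = 0.252495·exp(-0.55858) = 0.144432
Weight by the priors:
  π_A·p_A = 0.53 × 4.5483e-06 = 2.4106e-06
  π_B·p_B = 0.26 × 0.156955 = 0.0408082
  π_C·p_C = 0.21 × 0.144432 = 0.0303307
Marginal: 2.4106e-06 + 0.0408082 + 0.0303307 = 0.0711413
So the posterior for Population B is 0.0408082 / 0.0711413 ≈ 0.574.

0.574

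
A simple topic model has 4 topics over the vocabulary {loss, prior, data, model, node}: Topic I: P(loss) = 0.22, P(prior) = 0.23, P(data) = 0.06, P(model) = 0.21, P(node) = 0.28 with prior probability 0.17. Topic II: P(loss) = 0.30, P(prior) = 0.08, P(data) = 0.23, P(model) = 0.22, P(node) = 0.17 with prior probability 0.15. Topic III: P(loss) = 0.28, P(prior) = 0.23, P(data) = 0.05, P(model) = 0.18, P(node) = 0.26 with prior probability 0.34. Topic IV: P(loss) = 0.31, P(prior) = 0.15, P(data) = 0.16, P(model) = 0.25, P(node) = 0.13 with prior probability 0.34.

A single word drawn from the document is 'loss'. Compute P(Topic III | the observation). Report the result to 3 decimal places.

0.336

Posterior ∝ prior × likelihood, so P(k | x) ∝ w_k f_k(x); normalise over all components.
Categorical probabilities:
  p_I = P(loss | comp) = 0.22
  p_II = P(loss | comp) = 0.30
  p_III = P(loss | comp) = 0.28
  p_IV = P(loss | comp) = 0.31
Weight by the priors:
  w_I·p_I = 0.17 × 0.22 = 0.0374
  w_II·p_II = 0.15 × 0.3 = 0.045
  w_III·p_III = 0.34 × 0.28 = 0.0952
  w_IV·p_IV = 0.34 × 0.31 = 0.1054
Sum: 0.0374 + 0.045 + 0.0952 + 0.1054 = 0.283
Responsibility of Topic III: 0.0952 / 0.283 ≈ 0.336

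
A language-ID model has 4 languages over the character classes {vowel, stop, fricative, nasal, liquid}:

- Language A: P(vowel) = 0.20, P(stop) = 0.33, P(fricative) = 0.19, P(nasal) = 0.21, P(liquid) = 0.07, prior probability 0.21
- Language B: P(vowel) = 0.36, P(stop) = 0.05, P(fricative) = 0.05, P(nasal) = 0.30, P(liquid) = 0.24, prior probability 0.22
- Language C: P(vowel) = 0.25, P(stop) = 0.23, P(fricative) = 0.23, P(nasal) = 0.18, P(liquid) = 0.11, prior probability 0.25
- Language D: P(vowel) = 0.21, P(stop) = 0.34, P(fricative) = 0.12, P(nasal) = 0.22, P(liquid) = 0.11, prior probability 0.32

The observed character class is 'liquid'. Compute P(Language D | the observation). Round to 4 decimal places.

By Bayes' theorem, P(k | x) = π_k f_k(x) / Σ_j π_j f_j(x).
Evaluate each component's likelihood at the observed value:
  p_A = P(liquid | comp) = 0.07
  p_B = P(liquid | comp) = 0.24
  p_C = P(liquid | comp) = 0.11
  p_D = P(liquid | comp) = 0.11
Unnormalised posteriors:
  π_A·p_A = 0.21 × 0.07 = 0.0147
  π_B·p_B = 0.22 × 0.24 = 0.0528
  π_C·p_C = 0.25 × 0.11 = 0.0275
  π_D·p_D = 0.32 × 0.11 = 0.0352
Normaliser: 0.0147 + 0.0528 + 0.0275 + 0.0352 = 0.1302
Responsibility of Language D: 0.0352 / 0.1302 ≈ 0.2704

0.2704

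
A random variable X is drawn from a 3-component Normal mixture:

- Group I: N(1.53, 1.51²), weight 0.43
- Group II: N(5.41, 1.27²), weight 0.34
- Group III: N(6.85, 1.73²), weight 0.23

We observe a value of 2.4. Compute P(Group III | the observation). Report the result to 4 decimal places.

0.0185

Apply Bayes' rule: the posterior for each component is proportional to its prior times its likelihood at x.
Evaluate each component's likelihood at the observed value:
  p_I = 0.223794
  p_II = 0.0189379
  p_III = 0.0084355
Weight by the priors:
  P(Z=I)·p_I = 0.43 × 0.223794 = 0.0962316
  P(Z=II)·p_II = 0.34 × 0.0189379 = 0.00643887
  P(Z=III)·p_III = 0.23 × 0.0084355 = 0.00194017
Denominator: 0.0962316 + 0.00643887 + 0.00194017 = 0.104611
So the posterior for Group III is 0.00194017 / 0.104611 ≈ 0.0185.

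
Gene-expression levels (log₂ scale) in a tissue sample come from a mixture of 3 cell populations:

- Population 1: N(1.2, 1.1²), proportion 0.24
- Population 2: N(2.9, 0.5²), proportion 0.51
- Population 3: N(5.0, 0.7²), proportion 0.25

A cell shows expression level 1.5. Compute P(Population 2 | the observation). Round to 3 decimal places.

0.088

Apply Bayes' rule: the posterior for each component is proportional to its prior times its likelihood at x.
Evaluate each component's likelihood at the observed value:
  p_1 = 0.349435
  p_2 = 0.0158309
  p_3 = 2.12389e-06
Multiply by the mixture weights:
  π_1·p_1 = 0.24 × 0.349435 = 0.0838643
  π_2·p_2 = 0.51 × 0.0158309 = 0.00807376
  π_3·p_3 = 0.25 × 2.12389e-06 = 5.30971e-07
Evidence: 0.0838643 + 0.00807376 + 5.30971e-07 = 0.0919386
P(Population 2 | data) ≈ 0.088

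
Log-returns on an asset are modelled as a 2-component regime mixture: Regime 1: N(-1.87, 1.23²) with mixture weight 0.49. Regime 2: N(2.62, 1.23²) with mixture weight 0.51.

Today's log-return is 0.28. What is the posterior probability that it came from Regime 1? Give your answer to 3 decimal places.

0.560

P(component k | x) = π_k·f_k(x) / marginal(x), where marginal(x) = Σ_j π_j·f_j(x).
Normal densities:
  p_1 = 0.070394
  p_2 = 0.0530994
Multiply by the mixture weights:
  π_1·p_1 = 0.49 × 0.070394 = 0.034493
  π_2·p_2 = 0.51 × 0.0530994 = 0.0270807
Marginal: 0.034493 + 0.0270807 = 0.0615737
So the posterior for Regime 1 is 0.034493 / 0.0615737 ≈ 0.560.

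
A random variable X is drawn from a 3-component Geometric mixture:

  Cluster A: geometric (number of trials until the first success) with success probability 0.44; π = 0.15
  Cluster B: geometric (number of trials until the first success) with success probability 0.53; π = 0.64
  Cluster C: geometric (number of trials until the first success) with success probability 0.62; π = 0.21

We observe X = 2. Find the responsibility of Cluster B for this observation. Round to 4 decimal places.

0.6484

The responsibility of component k is π_k f_k(x) divided by Σ_j π_j f_j(x).
Component likelihoods at x = 2:
  L_A = 0.2464
  L_B = 0.2491
  L_C = 0.2356
Weight by the priors:
  π_A·L_A = 0.15 × 0.2464 = 0.03696
  π_B·L_B = 0.64 × 0.2491 = 0.159424
  π_C·L_C = 0.21 × 0.2356 = 0.049476
Marginal: 0.03696 + 0.159424 + 0.049476 = 0.24586
Responsibility of Cluster B: 0.159424 / 0.24586 ≈ 0.6484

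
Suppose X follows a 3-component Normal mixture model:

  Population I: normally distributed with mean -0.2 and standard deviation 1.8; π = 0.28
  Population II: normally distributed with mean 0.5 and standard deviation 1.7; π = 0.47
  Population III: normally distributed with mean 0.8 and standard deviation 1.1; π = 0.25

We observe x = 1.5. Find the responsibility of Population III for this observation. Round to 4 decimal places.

The responsibility of component k is π_k f_k(x) divided by Σ_j π_j f_j(x).
Normal densities:
  p_I = (1/(1.8·√(2π)))·exp(−(1.5−-0.2)²/(2·1.8²)) = 0.221635·exp(-0.44599) = 0.141889
  p_II = (1/(1.7·√(2π)))·exp(−(1.5−0.5)²/(2·1.7²)) = 0.234672·exp(-0.17301) = 0.197389
  p_III = (1/(1.1·√(2π)))·exp(−(1.5−0.8)²/(2·1.1²)) = 0.362675·exp(-0.20248) = 0.296198
Multiply by the mixture weights:
  π_I·p_I = 0.28 × 0.141889 = 0.0397288
  π_II·p_II = 0.47 × 0.197389 = 0.092773
  π_III·p_III = 0.25 × 0.296198 = 0.0740494
Marginal: 0.0397288 + 0.092773 + 0.0740494 = 0.206551
So the posterior for Population III is 0.0740494 / 0.206551 ≈ 0.3585.

0.3585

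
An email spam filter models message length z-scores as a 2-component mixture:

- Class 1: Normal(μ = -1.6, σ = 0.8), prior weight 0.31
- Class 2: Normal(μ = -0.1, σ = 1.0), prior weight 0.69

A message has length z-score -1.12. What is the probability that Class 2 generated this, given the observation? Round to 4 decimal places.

0.5589

Apply Bayes' rule: the posterior for each component is proportional to its prior times its likelihood at x.
Normal densities:
  f_1 = 0.416531
  f_2 = 0.237132
Unnormalised posteriors:
  π_1·f_1 = 0.31 × 0.416531 = 0.129125
  π_2·f_2 = 0.69 × 0.237132 = 0.163621
Sum: 0.129125 + 0.163621 = 0.292746
Responsibility of Class 2: 0.163621 / 0.292746 ≈ 0.5589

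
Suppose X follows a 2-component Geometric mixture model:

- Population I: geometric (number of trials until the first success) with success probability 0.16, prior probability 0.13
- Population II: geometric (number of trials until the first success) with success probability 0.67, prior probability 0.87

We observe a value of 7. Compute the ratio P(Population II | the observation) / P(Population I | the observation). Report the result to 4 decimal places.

0.1030

Posterior odds = (π_i f_i(x)) / (π_j f_j(x)); the normalising sum cancels.
Geometric probabilities:
  L_I = 0.16·(1−0.16)^6 = 0.16·0.351298 = 0.0562077
  L_II = 0.67·(1−0.67)^6 = 0.67·0.00129147 = 0.000865284
Odds = (0.87/0.13) × (0.000865284/0.0562077) = 6.69231 × 0.0153944 ≈ 0.1030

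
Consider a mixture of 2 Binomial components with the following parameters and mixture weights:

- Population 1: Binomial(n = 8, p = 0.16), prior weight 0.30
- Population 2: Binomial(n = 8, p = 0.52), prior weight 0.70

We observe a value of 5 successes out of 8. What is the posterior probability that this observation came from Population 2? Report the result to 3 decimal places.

P(component k | x) = π_k·f_k(x) / marginal(x), where marginal(x) = Σ_j π_j·f_j(x).
Component likelihoods at x = 5 successes out of 8:
  f_1 = 0.00348037
  f_2 = 0.235466
Weight by the priors:
  π_1·f_1 = 0.30 × 0.00348037 = 0.00104411
  π_2·f_2 = 0.70 × 0.235466 = 0.164826
Denominator: 0.00104411 + 0.164826 = 0.16587
P(Population 2 | the observation) = 0.164826 / 0.16587 ≈ 0.994

0.994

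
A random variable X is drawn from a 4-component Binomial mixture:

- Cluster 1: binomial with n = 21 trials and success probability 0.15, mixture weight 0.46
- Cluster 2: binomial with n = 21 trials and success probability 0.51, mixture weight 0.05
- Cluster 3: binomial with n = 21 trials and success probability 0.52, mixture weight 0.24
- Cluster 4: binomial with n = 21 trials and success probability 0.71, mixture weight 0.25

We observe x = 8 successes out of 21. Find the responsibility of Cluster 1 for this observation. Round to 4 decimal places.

0.1101

Posterior ∝ prior × likelihood, so P(k | x) ∝ P(Z=k) f_k(x); normalise over all components.
Component likelihoods at x = 8 successes out of 21:
  p_1 = C(21,8)·0.15^8·0.85^13 = 203490·2.56289e-07·0.120905 = 0.00630549
  p_2 = C(21,8)·0.51^8·0.49^13 = 203490·0.00457679·9.38748e-05 = 0.0874286
  p_3 = C(21,8)·0.52^8·0.48^13 = 203490·0.00534597·7.18019e-05 = 0.0781099
  p_4 = C(21,8)·0.71^8·0.29^13 = 203490·0.0645754·1.02606e-07 = 0.00134829
Multiply by the mixture weights:
  P(Z=1)·p_1 = 0.46 × 0.00630549 = 0.00290053
  P(Z=2)·p_2 = 0.05 × 0.0874286 = 0.00437143
  P(Z=3)·p_3 = 0.24 × 0.0781099 = 0.0187464
  P(Z=4)·p_4 = 0.25 × 0.00134829 = 0.000337073
Marginal: 0.00290053 + 0.00437143 + 0.0187464 + 0.000337073 = 0.0263554
P(Cluster 1 | data) ≈ 0.1101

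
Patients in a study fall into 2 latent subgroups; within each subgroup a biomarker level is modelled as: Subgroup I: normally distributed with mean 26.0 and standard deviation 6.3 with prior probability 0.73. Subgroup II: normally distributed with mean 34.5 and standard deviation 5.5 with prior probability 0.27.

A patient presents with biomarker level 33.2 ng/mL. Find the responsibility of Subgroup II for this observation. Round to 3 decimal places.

By Bayes' theorem, P(k | x) = w_k f_k(x) / Σ_j w_j f_j(x).
Normal densities:
  f_I = 0.0329571
  f_II = 0.0705368
Prior × likelihood for each component:
  w_I·f_I = 0.73 × 0.0329571 = 0.0240587
  w_II·f_II = 0.27 × 0.0705368 = 0.0190449
Normaliser: 0.0240587 + 0.0190449 = 0.0431036
P(Subgroup II | the observation) = 0.0190449 / 0.0431036 ≈ 0.442

0.442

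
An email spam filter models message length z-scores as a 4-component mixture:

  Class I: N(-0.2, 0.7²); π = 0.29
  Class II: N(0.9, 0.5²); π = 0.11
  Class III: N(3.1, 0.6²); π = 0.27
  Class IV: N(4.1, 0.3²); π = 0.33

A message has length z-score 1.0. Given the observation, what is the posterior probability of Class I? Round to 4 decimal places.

0.3055

P(component k | x) = π_k·f_k(x) / marginal(x), where marginal(x) = Σ_j π_j·f_j(x).
Evaluate each component's likelihood at the observed value:
  L_I = (1/(0.7·√(2π)))·exp(−(1.0−-0.2)²/(2·0.7²)) = 0.569918·exp(-1.46939) = 0.131119
  L_II = (1/(0.5·√(2π)))·exp(−(1.0−0.9)²/(2·0.5²)) = 0.797885·exp(-0.02000) = 0.782085
  L_III = (1/(0.6·√(2π)))·exp(−(1.0−3.1)²/(2·0.6²)) = 0.664904·exp(-6.12500) = 0.00145447
  L_IV = (1/(0.3·√(2π)))·exp(−(1.0−4.1)²/(2·0.3²)) = 1.329808·exp(-53.38889) = 8.65544e-24
Multiply by the mixture weights:
  π_I·L_I = 0.29 × 0.131119 = 0.0380245
  π_II·L_II = 0.11 × 0.782085 = 0.0860294
  π_III·L_III = 0.27 × 0.00145447 = 0.000392707
  π_IV·L_IV = 0.33 × 8.65544e-24 = 2.85629e-24
Denominator: 0.0380245 + 0.0860294 + 0.000392707 + 2.85629e-24 = 0.124447
So the posterior for Class I is 0.0380245 / 0.124447 ≈ 0.3055.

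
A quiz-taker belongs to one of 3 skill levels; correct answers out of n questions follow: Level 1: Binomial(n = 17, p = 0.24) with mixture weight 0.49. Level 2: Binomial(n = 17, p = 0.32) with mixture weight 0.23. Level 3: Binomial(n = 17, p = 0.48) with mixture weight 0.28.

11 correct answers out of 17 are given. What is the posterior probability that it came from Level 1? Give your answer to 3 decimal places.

The responsibility of component k is π_k f_k(x) divided by Σ_j π_j f_j(x).
Evaluate each component's likelihood at the observed value:
  p_1 = 0.000362899
  p_2 = 0.00440843
  p_3 = 0.0762525
Multiply by the mixture weights:
  π_1·p_1 = 0.49 × 0.000362899 = 0.00017782
  π_2·p_2 = 0.23 × 0.00440843 = 0.00101394
  π_3·p_3 = 0.28 × 0.0762525 = 0.0213507
Marginal: 0.00017782 + 0.00101394 + 0.0213507 = 0.0225425
P(Level 1 | data) = 0.00017782 / 0.0225425 ≈ 0.008

0.008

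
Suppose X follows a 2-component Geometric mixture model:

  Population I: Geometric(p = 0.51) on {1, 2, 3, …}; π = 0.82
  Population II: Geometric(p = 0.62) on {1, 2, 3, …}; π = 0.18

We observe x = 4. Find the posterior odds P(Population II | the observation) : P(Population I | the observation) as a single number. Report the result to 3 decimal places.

Only the two components matter; the odds are (π_i f_i(x)) / (π_j f_j(x)).
Evaluate each component's likelihood at the observed value:
  L_I = 0.51·(1−0.51)^3 = 0.51·0.117649 = 0.060001
  L_II = 0.62·(1−0.62)^3 = 0.62·0.054872 = 0.0340206
Posterior odds = (π_II·L_II) / (π_I·L_I) = (0.18·0.0340206) / (0.82·0.060001) = 0.00612372 / 0.0492008 ≈ 0.124

0.124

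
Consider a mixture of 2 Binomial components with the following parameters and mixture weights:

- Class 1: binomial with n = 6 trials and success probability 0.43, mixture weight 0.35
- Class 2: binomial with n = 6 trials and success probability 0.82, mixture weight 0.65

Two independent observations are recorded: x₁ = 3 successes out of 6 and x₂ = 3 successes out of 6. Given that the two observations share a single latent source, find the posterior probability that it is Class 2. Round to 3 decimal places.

0.081

The responsibility of component k is π_k f_k(x) divided by Σ_j π_j f_j(x).
Since both observations come from the same component, the likelihood for component k is f_k(x₁)·f_k(x₂).
  L_1 = [C(6,3)·0.43^3·0.57^3 = 20·0.079507·0.185193 = 0.294483] × [0.294483] = 0.0867201
  L_2 = [C(6,3)·0.82^3·0.18^3 = 20·0.551368·0.005832 = 0.0643116] × [0.0643116] = 0.00413598
Prior × likelihood for each component:
  π_1·L_1 = 0.35 × 0.0867201 = 0.030352
  π_2·L_2 = 0.65 × 0.00413598 = 0.00268839
Sum: 0.030352 + 0.00268839 = 0.0330404
Responsibility of Class 2: 0.00268839 / 0.0330404 ≈ 0.081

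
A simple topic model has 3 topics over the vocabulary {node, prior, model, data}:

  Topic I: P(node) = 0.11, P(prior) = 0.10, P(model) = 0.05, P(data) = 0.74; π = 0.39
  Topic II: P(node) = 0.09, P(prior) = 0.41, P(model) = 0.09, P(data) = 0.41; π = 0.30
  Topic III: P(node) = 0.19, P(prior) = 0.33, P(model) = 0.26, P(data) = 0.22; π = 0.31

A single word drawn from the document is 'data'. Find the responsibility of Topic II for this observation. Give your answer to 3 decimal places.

0.256

P(component k | x) = π_k·f_k(x) / marginal(x), where marginal(x) = Σ_j π_j·f_j(x).
Component likelihoods at x = 'data':
  f_I = P(data | comp) = 0.74
  f_II = P(data | comp) = 0.41
  f_III = P(data | comp) = 0.22
Prior × likelihood for each component:
  π_I·f_I = 0.39 × 0.74 = 0.2886
  π_II·f_II = 0.30 × 0.41 = 0.123
  π_III·f_III = 0.31 × 0.22 = 0.0682
Marginal: 0.2886 + 0.123 + 0.0682 = 0.4798
P(Topic II | 'data') = 0.123 / 0.4798 ≈ 0.256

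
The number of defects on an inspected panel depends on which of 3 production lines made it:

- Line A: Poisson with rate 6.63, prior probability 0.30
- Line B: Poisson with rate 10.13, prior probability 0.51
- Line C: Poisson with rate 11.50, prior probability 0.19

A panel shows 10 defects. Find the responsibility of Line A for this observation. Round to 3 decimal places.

0.174

Apply Bayes' rule: the posterior for each component is proportional to its prior times its likelihood at x.
Poisson probabilities:
  p_A = e^(−6.63)·6.63^10/10! = 0.0597035
  p_B = e^(−10.13)·10.13^10/10! = 0.125005
  p_C = e^(−11.50)·11.50^10/10! = 0.112935
Unnormalised posteriors:
  w_A·p_A = 0.30 × 0.0597035 = 0.0179111
  w_B·p_B = 0.51 × 0.125005 = 0.0637527
  w_C·p_C = 0.19 × 0.112935 = 0.0214577
Sum: 0.0179111 + 0.0637527 + 0.0214577 = 0.103121
Responsibility of Line A: 0.0179111 / 0.103121 ≈ 0.174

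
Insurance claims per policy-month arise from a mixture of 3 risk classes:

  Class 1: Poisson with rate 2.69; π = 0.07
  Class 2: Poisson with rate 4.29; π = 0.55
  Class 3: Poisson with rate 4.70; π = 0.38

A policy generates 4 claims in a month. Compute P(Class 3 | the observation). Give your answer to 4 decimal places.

0.3757

The responsibility of component k is π_k f_k(x) divided by Σ_j π_j f_j(x).
Component likelihoods at x = 4 claims:
  p_1 = 0.148097
  p_2 = 0.193417
  p_3 = 0.184925
Weight by the priors:
  π_1·p_1 = 0.07 × 0.148097 = 0.0103668
  π_2·p_2 = 0.55 × 0.193417 = 0.106379
  π_3·p_3 = 0.38 × 0.184925 = 0.0702716
Marginal: 0.0103668 + 0.106379 + 0.0702716 = 0.187018
Responsibility of Class 3: 0.0702716 / 0.187018 ≈ 0.3757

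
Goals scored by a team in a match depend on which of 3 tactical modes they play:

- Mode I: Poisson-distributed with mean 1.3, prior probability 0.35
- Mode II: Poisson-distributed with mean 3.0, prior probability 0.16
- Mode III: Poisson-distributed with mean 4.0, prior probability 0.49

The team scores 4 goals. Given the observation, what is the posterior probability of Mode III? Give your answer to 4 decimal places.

0.7146

The responsibility of component k is P(Z=k) f_k(x) divided by Σ_j P(Z=j) f_j(x).
Poisson probabilities:
  p_I = e^(−1.3)·1.3^4/4! = 0.0324324
  p_II = e^(−3.0)·3.0^4/4! = 0.168031
  p_III = e^(−4.0)·4.0^4/4! = 0.195367
Weight by the priors:
  P(Z=I)·p_I = 0.35 × 0.0324324 = 0.0113513
  P(Z=II)·p_II = 0.16 × 0.168031 = 0.026885
  P(Z=III)·p_III = 0.49 × 0.195367 = 0.0957297
Evidence: 0.0113513 + 0.026885 + 0.0957297 = 0.133966
So the posterior for Mode III is 0.0957297 / 0.133966 ≈ 0.7146.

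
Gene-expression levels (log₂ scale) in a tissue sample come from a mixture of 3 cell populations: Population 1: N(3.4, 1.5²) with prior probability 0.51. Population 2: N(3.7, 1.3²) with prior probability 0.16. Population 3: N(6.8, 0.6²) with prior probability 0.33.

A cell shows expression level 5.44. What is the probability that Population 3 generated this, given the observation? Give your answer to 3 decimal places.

P(component k | x) = P(Z=k)·f_k(x) / marginal(x), where marginal(x) = Σ_j P(Z=j)·f_j(x).
Evaluate each component's likelihood at the observed value:
  p_1 = (1/(1.5·√(2π)))·exp(−(5.44−3.4)²/(2·1.5²)) = 0.265962·exp(-0.92480) = 0.105483
  p_2 = (1/(1.3·√(2π)))·exp(−(5.44−3.7)²/(2·1.3²)) = 0.306879·exp(-0.89574) = 0.1253
  p_3 = (1/(0.6·√(2π)))·exp(−(5.44−6.8)²/(2·0.6²)) = 0.664904·exp(-2.56889) = 0.0509453
Unnormalised posteriors:
  P(Z=1)·p_1 = 0.51 × 0.105483 = 0.0537964
  P(Z=2)·p_2 = 0.16 × 0.1253 = 0.020048
  P(Z=3)·p_3 = 0.33 × 0.0509453 = 0.016812
Denominator: 0.0537964 + 0.020048 + 0.016812 = 0.0906564
So the posterior for Population 3 is 0.016812 / 0.0906564 ≈ 0.185.

0.185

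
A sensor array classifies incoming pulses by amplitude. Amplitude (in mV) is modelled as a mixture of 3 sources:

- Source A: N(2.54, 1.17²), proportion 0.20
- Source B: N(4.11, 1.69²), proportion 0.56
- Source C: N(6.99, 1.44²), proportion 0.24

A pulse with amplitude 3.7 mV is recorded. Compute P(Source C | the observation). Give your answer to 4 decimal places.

0.0279

By Bayes' theorem, P(k | x) = π_k f_k(x) / Σ_j π_j f_j(x).
Normal densities:
  L_A = (1/(1.17·√(2π)))·exp(−(3.7−2.54)²/(2·1.17²)) = 0.340976·exp(-0.49149) = 0.20858
  L_B = (1/(1.69·√(2π)))·exp(−(3.7−4.11)²/(2·1.69²)) = 0.236061·exp(-0.02943) = 0.229215
  L_C = (1/(1.44·√(2π)))·exp(−(3.7−6.99)²/(2·1.44²)) = 0.277043·exp(-2.60998) = 0.0203727
Unnormalised posteriors:
  π_A·L_A = 0.20 × 0.20858 = 0.041716
  π_B·L_B = 0.56 × 0.229215 = 0.12836
  π_C·L_C = 0.24 × 0.0203727 = 0.00488945
Sum: 0.041716 + 0.12836 + 0.00488945 = 0.174966
P(Source C | x) = 0.00488945 / 0.174966 ≈ 0.0279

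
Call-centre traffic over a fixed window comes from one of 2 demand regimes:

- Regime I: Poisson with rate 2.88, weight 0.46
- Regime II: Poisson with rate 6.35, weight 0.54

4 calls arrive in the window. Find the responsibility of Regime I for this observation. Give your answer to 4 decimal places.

P(component k | x) = π_k·f_k(x) / marginal(x), where marginal(x) = Σ_j π_j·f_j(x).
Evaluate each component's likelihood at the observed value:
  f_I = e^(−2.88)·2.88^4/4! = 0.160913
  f_II = e^(−6.35)·6.35^4/4! = 0.118335
Unnormalised posteriors:
  π_I·f_I = 0.46 × 0.160913 = 0.0740199
  π_II·f_II = 0.54 × 0.118335 = 0.063901
Marginal: 0.0740199 + 0.063901 = 0.137921
Responsibility of Regime I: 0.0740199 / 0.137921 ≈ 0.5367

0.5367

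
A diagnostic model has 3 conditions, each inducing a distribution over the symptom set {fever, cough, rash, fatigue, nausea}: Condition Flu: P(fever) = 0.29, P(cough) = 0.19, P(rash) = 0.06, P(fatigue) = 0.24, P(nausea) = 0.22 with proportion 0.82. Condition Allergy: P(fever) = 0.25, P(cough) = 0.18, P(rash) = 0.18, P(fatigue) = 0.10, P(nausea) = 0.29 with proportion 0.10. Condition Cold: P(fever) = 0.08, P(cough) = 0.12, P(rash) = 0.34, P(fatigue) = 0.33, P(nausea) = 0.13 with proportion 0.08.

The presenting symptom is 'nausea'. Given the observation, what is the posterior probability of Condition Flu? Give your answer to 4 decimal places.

Apply Bayes' rule: the posterior for each component is proportional to its prior times its likelihood at x.
Component likelihoods at x = 'nausea':
  f_Flu = P(nausea | comp) = 0.22
  f_Allergy = P(nausea | comp) = 0.29
  f_Cold = P(nausea | comp) = 0.13
Weight by the priors:
  P(Z=Flu)·f_Flu = 0.82 × 0.22 = 0.1804
  P(Z=Allergy)·f_Allergy = 0.10 × 0.29 = 0.029
  P(Z=Cold)·f_Cold = 0.08 × 0.13 = 0.0104
Evidence: 0.1804 + 0.029 + 0.0104 = 0.2198
P(Condition Flu | x) = 0.1804 / 0.2198 ≈ 0.8207

0.8207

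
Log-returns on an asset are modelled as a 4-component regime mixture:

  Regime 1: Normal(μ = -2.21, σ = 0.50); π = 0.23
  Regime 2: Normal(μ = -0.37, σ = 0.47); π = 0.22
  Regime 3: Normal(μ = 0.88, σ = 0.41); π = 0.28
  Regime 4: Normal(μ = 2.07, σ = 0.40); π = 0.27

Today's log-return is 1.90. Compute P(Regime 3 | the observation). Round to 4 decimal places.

0.0478

By Bayes' theorem, P(k | x) = π_k f_k(x) / Σ_j π_j f_j(x).
Evaluate each component's likelihood at the observed value:
  f_1 = 1.69687e-15
  f_2 = 7.30217e-06
  f_3 = 0.0440722
  f_4 = 0.91123
Prior × likelihood for each component:
  π_1·f_1 = 0.23 × 1.69687e-15 = 3.9028e-16
  π_2·f_2 = 0.22 × 7.30217e-06 = 1.60648e-06
  π_3·f_3 = 0.28 × 0.0440722 = 0.0123402
  π_4·f_4 = 0.27 × 0.91123 = 0.246032
Sum: 3.9028e-16 + 1.60648e-06 + 0.0123402 + 0.246032 = 0.258374
So the posterior for Regime 3 is 0.0123402 / 0.258374 ≈ 0.0478.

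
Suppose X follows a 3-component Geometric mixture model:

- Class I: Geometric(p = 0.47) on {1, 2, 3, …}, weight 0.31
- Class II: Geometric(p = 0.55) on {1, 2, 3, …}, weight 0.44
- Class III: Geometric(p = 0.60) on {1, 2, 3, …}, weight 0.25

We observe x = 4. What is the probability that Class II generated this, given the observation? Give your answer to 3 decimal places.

0.413

Posterior ∝ prior × likelihood, so P(k | x) ∝ P(Z=k) f_k(x); normalise over all components.
Component likelihoods at x = 4:
  f_I = 0.47·(1−0.47)^3 = 0.47·0.148877 = 0.0699722
  f_II = 0.55·(1−0.55)^3 = 0.55·0.091125 = 0.0501187
  f_III = 0.60·(1−0.60)^3 = 0.60·0.064 = 0.0384
Weight by the priors:
  P(Z=I)·f_I = 0.31 × 0.0699722 = 0.0216914
  P(Z=II)·f_II = 0.44 × 0.0501187 = 0.0220522
  P(Z=III)·f_III = 0.25 × 0.0384 = 0.0096
Normaliser: 0.0216914 + 0.0220522 + 0.0096 = 0.0533436
P(Class II | the observation) = 0.0220522 / 0.0533436 ≈ 0.413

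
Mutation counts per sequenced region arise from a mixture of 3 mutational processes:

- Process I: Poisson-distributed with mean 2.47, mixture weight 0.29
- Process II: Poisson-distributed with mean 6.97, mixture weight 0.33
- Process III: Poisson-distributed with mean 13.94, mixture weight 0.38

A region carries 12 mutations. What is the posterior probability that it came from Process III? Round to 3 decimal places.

0.816

Apply Bayes' rule: the posterior for each component is proportional to its prior times its likelihood at x.
Poisson probabilities:
  L_I = 9.10582e-06
  L_II = 0.0257884
  L_III = 0.0992547
Multiply by the mixture weights:
  π_I·L_I = 0.29 × 9.10582e-06 = 2.64069e-06
  π_II·L_II = 0.33 × 0.0257884 = 0.00851016
  π_III·L_III = 0.38 × 0.0992547 = 0.0377168
Marginal: 2.64069e-06 + 0.00851016 + 0.0377168 = 0.0462296
Responsibility of Process III: 0.0377168 / 0.0462296 ≈ 0.816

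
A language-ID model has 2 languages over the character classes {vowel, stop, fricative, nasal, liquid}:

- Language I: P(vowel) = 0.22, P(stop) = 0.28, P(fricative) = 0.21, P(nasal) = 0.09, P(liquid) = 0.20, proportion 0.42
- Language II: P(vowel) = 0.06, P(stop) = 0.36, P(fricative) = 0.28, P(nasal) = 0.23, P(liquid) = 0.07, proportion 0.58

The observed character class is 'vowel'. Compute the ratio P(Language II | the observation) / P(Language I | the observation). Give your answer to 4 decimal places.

Posterior odds = (P(Z=i) f_i(x)) / (P(Z=j) f_j(x)); the normalising sum cancels.
Evaluate each component's likelihood at the observed value:
  p_I = P(vowel | comp) = 0.22
  p_II = P(vowel | comp) = 0.06
Odds = (0.58/0.42) × (0.06/0.22) = 1.38095 × 0.272727 ≈ 0.3766

0.3766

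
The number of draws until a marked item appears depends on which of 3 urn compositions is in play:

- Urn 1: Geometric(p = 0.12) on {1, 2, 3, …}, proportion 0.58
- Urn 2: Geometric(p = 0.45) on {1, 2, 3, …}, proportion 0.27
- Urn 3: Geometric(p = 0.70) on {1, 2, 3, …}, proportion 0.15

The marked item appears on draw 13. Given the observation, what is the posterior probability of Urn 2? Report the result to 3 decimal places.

0.006

Posterior ∝ prior × likelihood, so P(k | x) ∝ π_k f_k(x); normalise over all components.
Evaluate each component's likelihood at the observed value:
  L_1 = 0.0258805
  L_2 = 0.000344798
  L_3 = 3.72009e-07
Weight by the priors:
  π_1·L_1 = 0.58 × 0.0258805 = 0.0150107
  π_2·L_2 = 0.27 × 0.000344798 = 9.30955e-05
  π_3·L_3 = 0.15 × 3.72009e-07 = 5.58013e-08
Normaliser: 0.0150107 + 9.30955e-05 + 5.58013e-08 = 0.0151039
P(Urn 2 | 13) ≈ 0.006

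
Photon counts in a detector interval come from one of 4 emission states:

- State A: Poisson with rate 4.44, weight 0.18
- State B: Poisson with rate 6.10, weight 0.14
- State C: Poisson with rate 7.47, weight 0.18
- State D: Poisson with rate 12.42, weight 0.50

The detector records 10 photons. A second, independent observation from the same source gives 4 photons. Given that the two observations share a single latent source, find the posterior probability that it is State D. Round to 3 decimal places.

0.079

By Bayes' theorem, P(k | x) = w_k f_k(x) / Σ_j w_j f_j(x).
Since both observations come from the same component, the likelihood for component k is f_k(x₁)·f_k(x₂).
  p_A = [e^(−4.44)·4.44^10/10! = 0.0096783] × [0.191009] = 0.00184864
  p_B = [e^(−6.10)·6.10^10/10! = 0.0440899] × [0.129393] = 0.00570494
  p_C = [e^(−7.47)·7.47^10/10! = 0.0849695] × [0.073942] = 0.00628282
  p_D = [e^(−12.42)·12.42^10/10! = 0.0971663] × [0.00400256] = 0.000388914
Unnormalised posteriors:
  w_A·p_A = 0.18 × 0.00184864 = 0.000332755
  w_B·p_B = 0.14 × 0.00570494 = 0.000798691
  w_C·p_C = 0.18 × 0.00628282 = 0.00113091
  w_D·p_D = 0.50 × 0.000388914 = 0.000194457
Denominator: 0.000332755 + 0.000798691 + 0.00113091 + 0.000194457 = 0.00245681
Responsibility of State D: 0.000194457 / 0.00245681 ≈ 0.079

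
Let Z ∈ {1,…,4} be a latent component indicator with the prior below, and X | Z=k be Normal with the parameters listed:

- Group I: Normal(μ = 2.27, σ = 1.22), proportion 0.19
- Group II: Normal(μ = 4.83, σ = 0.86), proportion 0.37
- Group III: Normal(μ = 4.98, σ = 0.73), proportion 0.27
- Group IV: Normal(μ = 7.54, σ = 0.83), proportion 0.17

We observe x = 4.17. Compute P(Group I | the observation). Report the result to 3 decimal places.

0.082

P(component k | x) = P(Z=k)·f_k(x) / marginal(x), where marginal(x) = Σ_j P(Z=j)·f_j(x).
Evaluate each component's likelihood at the observed value:
  f_I = (1/(1.22·√(2π)))·exp(−(4.17−2.27)²/(2·1.22²)) = 0.327002·exp(-1.21271) = 0.097247
  f_II = (1/(0.86·√(2π)))·exp(−(4.17−4.83)²/(2·0.86²)) = 0.463886·exp(-0.29448) = 0.345556
  f_III = (1/(0.73·√(2π)))·exp(−(4.17−4.98)²/(2·0.73²)) = 0.546496·exp(-0.61559) = 0.295283
  f_IV = (1/(0.83·√(2π)))·exp(−(4.17−7.54)²/(2·0.83²)) = 0.480653·exp(-8.24278) = 0.000126485
Unnormalised posteriors:
  P(Z=I)·f_I = 0.19 × 0.097247 = 0.0184769
  P(Z=II)·f_II = 0.37 × 0.345556 = 0.127856
  P(Z=III)·f_III = 0.27 × 0.295283 = 0.0797264
  P(Z=IV)·f_IV = 0.17 × 0.000126485 = 2.15024e-05
Evidence: 0.0184769 + 0.127856 + 0.0797264 + 2.15024e-05 = 0.226081
So the posterior for Group I is 0.0184769 / 0.226081 ≈ 0.082.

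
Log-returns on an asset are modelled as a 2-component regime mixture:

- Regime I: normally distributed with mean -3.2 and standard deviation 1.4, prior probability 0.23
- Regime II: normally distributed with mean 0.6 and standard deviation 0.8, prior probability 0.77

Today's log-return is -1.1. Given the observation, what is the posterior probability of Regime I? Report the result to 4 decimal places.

P(component k | x) = P(Z=k)·f_k(x) / marginal(x), where marginal(x) = Σ_j P(Z=j)·f_j(x).
Normal densities:
  p_I = 0.0925126
  p_II = 0.0521512
Weight by the priors:
  P(Z=I)·p_I = 0.23 × 0.0925126 = 0.0212779
  P(Z=II)·p_II = 0.77 × 0.0521512 = 0.0401564
Sum: 0.0212779 + 0.0401564 = 0.0614343
P(Regime I | x) ≈ 0.3464

0.3464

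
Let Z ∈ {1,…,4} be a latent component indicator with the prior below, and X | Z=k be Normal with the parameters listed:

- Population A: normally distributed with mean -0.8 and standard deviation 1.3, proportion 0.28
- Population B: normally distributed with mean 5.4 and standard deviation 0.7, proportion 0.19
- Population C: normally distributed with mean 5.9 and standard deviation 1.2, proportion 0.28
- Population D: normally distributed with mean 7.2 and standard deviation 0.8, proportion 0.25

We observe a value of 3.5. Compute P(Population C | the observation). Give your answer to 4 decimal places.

P(component k | x) = π_k·f_k(x) / marginal(x), where marginal(x) = Σ_j π_j·f_j(x).
Evaluate each component's likelihood at the observed value:
  f_A = 0.0012918
  f_B = 0.0143223
  f_C = 0.0449925
  f_D = 1.12955e-05
Multiply by the mixture weights:
  π_A·f_A = 0.28 × 0.0012918 = 0.000361705
  π_B·f_B = 0.19 × 0.0143223 = 0.00272124
  π_C·f_C = 0.28 × 0.0449925 = 0.0125979
  π_D·f_D = 0.25 × 1.12955e-05 = 2.82387e-06
Denominator: 0.000361705 + 0.00272124 + 0.0125979 + 2.82387e-06 = 0.0156837
P(Population C | the observation) = 0.0125979 / 0.0156837 ≈ 0.8032

0.8032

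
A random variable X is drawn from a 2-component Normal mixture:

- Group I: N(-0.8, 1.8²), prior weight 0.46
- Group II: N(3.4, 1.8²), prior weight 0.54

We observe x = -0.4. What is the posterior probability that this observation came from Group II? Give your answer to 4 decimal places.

0.1147

Apply Bayes' rule: the posterior for each component is proportional to its prior times its likelihood at x.
Component likelihoods at x = -0.4:
  p_I = 0.216229
  p_II = 0.0238703
Weight by the priors:
  P(Z=I)·p_I = 0.46 × 0.216229 = 0.0994654
  P(Z=II)·p_II = 0.54 × 0.0238703 = 0.01289
Evidence: 0.0994654 + 0.01289 = 0.112355
So the posterior for Group II is 0.01289 / 0.112355 ≈ 0.1147.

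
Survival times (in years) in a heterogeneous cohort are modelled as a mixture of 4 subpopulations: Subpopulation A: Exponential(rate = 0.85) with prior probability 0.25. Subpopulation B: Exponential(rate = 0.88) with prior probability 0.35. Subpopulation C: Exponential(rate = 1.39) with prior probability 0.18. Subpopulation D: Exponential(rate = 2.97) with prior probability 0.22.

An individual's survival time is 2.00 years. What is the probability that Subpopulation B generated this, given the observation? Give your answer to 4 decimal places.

P(component k | x) = π_k·f_k(x) / marginal(x), where marginal(x) = Σ_j π_j·f_j(x).
Component likelihoods at x = 2.00 years:
  f_A = 0.155281
  f_B = 0.151399
  f_C = 0.0862335
  f_D = 0.00781713
Prior × likelihood for each component:
  π_A·f_A = 0.25 × 0.155281 = 0.0388202
  π_B·f_B = 0.35 × 0.151399 = 0.0529898
  π_C·f_C = 0.18 × 0.0862335 = 0.015522
  π_D·f_D = 0.22 × 0.00781713 = 0.00171977
Evidence: 0.0388202 + 0.0529898 + 0.015522 + 0.00171977 = 0.109052
P(Subpopulation B | x) = 0.0529898 / 0.109052 ≈ 0.4859

0.4859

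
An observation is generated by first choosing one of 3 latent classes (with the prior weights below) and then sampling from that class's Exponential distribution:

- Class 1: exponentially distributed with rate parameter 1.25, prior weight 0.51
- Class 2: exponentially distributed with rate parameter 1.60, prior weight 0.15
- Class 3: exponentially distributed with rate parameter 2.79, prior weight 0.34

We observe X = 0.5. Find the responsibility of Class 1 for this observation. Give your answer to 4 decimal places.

0.4988

The responsibility of component k is P(Z=k) f_k(x) divided by Σ_j P(Z=j) f_j(x).
Evaluate each component's likelihood at the observed value:
  L_1 = 1.25·e^(−1.25·0.5) = 1.25·e^(−0.6250) = 0.669077
  L_2 = 1.60·e^(−1.60·0.5) = 1.60·e^(−0.8000) = 0.718926
  L_3 = 2.79·e^(−2.79·0.5) = 2.79·e^(−1.3950) = 0.691454
Multiply by the mixture weights:
  P(Z=1)·L_1 = 0.51 × 0.669077 = 0.341229
  P(Z=2)·L_2 = 0.15 × 0.718926 = 0.107839
  P(Z=3)·L_3 = 0.34 × 0.691454 = 0.235094
Sum: 0.341229 + 0.107839 + 0.235094 = 0.684163
P(Class 1 | 0.5) = 0.341229 / 0.684163 ≈ 0.4988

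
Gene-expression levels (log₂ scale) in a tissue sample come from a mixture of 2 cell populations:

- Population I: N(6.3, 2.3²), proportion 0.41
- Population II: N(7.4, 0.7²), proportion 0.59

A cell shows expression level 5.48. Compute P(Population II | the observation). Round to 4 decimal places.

0.1048

Apply Bayes' rule: the posterior for each component is proportional to its prior times its likelihood at x.
Evaluate each component's likelihood at the observed value:
  p_I = 0.162773
  p_II = 0.0132482
Multiply by the mixture weights:
  π_I·p_I = 0.41 × 0.162773 = 0.0667367
  π_II·p_II = 0.59 × 0.0132482 = 0.00781642
Sum: 0.0667367 + 0.00781642 = 0.0745532
So the posterior for Population II is 0.00781642 / 0.0745532 ≈ 0.1048.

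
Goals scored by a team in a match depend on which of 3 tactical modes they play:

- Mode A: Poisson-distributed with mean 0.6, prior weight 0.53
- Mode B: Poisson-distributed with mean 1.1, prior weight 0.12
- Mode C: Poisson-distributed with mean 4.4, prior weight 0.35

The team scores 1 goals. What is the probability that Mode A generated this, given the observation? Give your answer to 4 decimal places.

0.7352

The responsibility of component k is π_k f_k(x) divided by Σ_j π_j f_j(x).
Component likelihoods at x = 1 goals:
  f_A = 0.329287
  f_B = 0.366158
  f_C = 0.0540203
Unnormalised posteriors:
  π_A·f_A = 0.53 × 0.329287 = 0.174522
  π_B·f_B = 0.12 × 0.366158 = 0.043939
  π_C·f_C = 0.35 × 0.0540203 = 0.0189071
Marginal: 0.174522 + 0.043939 + 0.0189071 = 0.237368
So the posterior for Mode A is 0.174522 / 0.237368 ≈ 0.7352.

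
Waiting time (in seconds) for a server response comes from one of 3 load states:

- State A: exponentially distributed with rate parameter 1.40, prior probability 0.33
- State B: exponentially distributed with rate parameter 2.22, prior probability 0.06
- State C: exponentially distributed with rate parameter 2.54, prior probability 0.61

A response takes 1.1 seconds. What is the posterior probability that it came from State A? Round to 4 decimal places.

0.4822

Posterior ∝ prior × likelihood, so P(k | x) ∝ π_k f_k(x); normalise over all components.
Evaluate each component's likelihood at the observed value:
  L_A = 1.40·e^(−1.40·1.1) = 1.40·e^(−1.5400) = 0.300134
  L_B = 2.22·e^(−2.22·1.1) = 2.22·e^(−2.4420) = 0.19311
  L_C = 2.54·e^(−2.54·1.1) = 2.54·e^(−2.7940) = 0.155387
Prior × likelihood for each component:
  π_A·L_A = 0.33 × 0.300134 = 0.0990441
  π_B·L_B = 0.06 × 0.19311 = 0.0115866
  π_C·L_C = 0.61 × 0.155387 = 0.0947861
Normaliser: 0.0990441 + 0.0115866 + 0.0947861 = 0.205417
P(State A | 1.1 seconds) = 0.0990441 / 0.205417 ≈ 0.4822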